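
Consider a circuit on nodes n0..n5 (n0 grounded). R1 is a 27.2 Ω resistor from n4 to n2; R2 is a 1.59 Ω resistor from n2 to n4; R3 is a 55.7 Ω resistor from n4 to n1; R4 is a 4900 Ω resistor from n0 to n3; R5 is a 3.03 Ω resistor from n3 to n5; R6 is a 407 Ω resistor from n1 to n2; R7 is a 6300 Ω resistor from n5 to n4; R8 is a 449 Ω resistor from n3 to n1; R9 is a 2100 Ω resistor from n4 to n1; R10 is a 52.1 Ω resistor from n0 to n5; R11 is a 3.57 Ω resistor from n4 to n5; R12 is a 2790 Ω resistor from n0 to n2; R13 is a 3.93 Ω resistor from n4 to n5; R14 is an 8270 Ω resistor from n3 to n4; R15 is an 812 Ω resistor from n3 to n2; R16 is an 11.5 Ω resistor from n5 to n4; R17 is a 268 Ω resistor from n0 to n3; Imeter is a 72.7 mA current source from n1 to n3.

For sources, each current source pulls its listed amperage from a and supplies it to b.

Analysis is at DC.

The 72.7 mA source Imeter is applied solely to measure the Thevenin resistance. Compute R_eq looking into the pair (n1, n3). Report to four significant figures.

MNA unknowns: 5 node voltages V₁..V_5
R1: Y=0.03676 on G[4,2]
R2: Y=0.6289 on G[2,4]
R3: Y=0.01795 on G[4,1]
R4: Y=0.0002041 on G[0,3]
R5: Y=0.3300 on G[3,5]
R6: Y=0.002457 on G[1,2]
R7: Y=0.0001587 on G[5,4]
R8: Y=0.002227 on G[3,1]
R9: Y=0.0004762 on G[4,1]
R10: Y=0.01919 on G[0,5]
R11: Y=0.2801 on G[4,5]
R12: Y=0.0003584 on G[0,2]
R13: Y=0.2545 on G[4,5]
R14: Y=0.0001209 on G[3,4]
R15: Y=0.001232 on G[3,2]
R16: Y=0.08696 on G[5,4]
R17: Y=0.003731 on G[0,3]
Imeter: z[1]−=0.0727, z[3]+=0.0727
solve → V1=-3.252, V2=-0.1455, V3=0.1633, V4=-0.1347, V5=-0.03076

R_eq = 46.98 Ω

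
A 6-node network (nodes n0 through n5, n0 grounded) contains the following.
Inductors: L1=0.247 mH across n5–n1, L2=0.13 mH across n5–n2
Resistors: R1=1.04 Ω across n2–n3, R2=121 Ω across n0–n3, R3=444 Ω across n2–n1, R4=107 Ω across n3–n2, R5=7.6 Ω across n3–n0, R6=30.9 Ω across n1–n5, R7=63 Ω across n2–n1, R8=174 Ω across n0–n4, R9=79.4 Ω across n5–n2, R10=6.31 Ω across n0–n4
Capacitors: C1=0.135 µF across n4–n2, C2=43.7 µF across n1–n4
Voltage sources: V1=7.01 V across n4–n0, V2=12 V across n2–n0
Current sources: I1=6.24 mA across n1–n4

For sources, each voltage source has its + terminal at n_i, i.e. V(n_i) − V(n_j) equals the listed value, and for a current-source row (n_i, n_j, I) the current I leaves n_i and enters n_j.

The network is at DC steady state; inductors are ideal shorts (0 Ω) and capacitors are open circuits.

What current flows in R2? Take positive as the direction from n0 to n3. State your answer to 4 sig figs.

-0.08669 A

Apply KCL at each of the 5 non-ground nodes and solve the resulting linear system.
Node n1: branches {L1, R3, C2, R6, R7, I1} → V_1 = 12.00
Node n2: branches {R1, C1, R3, L2, R4, R7, R9, V2} → V_2 = 12.00
Node n3: branches {R1, R2, R4, R5} → V_3 = 10.49
Node n4: branches {C1, C2, R8, R10, V1, I1} → V_4 = 7.010
Node n5: branches {L1, L2, R6, R9} → V_5 = 12.00
Source currents: i(L1)=0.006240, i(L2)=-0.006240, i(V1)=-1.145, i(V2)=-1.473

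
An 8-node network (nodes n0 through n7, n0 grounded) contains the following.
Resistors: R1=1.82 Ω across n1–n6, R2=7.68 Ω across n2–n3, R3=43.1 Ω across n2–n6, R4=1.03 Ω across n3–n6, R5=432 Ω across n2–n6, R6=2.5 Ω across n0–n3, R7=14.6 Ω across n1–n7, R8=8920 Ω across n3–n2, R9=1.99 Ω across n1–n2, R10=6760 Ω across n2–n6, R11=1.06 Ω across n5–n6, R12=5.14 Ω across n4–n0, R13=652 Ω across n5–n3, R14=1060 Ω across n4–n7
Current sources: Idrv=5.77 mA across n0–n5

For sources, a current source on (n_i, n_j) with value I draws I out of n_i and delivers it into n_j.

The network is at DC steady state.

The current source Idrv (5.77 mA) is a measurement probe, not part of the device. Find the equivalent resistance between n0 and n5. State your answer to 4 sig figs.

R_eq = 4.487 Ω

Apply KCL at each of the 7 non-ground nodes and solve the resulting linear system.
Node n1: branches {R1, R7, R9} → V_1 = 0.01896
Node n2: branches {R2, R3, R5, R8, R9, R10} → V_2 = 0.01809
Node n3: branches {R2, R4, R6, R8, R13} → V_3 = 0.01438
Node n4: branches {R12, R14} → V_4 = 9.026e-05
Node n5: branches {R11, R13, Idrv} → V_5 = 0.02589
Node n6: branches {R1, R3, R4, R5, R10, R11} → V_6 = 0.01979
Node n7: branches {R7, R14} → V_7 = 0.01870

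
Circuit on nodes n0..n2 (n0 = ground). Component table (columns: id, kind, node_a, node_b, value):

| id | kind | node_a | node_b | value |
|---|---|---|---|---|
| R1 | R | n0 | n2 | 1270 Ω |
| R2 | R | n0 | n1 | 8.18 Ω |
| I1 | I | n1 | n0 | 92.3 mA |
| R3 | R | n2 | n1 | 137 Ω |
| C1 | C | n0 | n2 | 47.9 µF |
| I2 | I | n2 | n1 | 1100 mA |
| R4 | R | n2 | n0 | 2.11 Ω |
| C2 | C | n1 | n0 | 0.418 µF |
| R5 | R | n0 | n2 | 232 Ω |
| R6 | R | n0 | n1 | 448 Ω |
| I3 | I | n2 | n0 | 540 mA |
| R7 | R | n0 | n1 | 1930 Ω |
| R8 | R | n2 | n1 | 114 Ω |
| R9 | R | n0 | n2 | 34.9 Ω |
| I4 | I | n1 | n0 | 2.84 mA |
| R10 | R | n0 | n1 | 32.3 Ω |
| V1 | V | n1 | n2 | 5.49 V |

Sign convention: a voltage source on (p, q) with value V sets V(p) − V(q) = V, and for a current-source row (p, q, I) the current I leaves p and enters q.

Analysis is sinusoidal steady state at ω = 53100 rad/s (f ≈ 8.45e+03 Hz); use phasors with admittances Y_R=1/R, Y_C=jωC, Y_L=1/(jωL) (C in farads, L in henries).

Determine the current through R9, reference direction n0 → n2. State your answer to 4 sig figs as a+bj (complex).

0.005313-0.01528j A

Apply KCL at each of the 2 non-ground nodes and solve the resulting linear system.
Node n1: branches {R2, I1, R3, I2, C2, R6, R7, R8, I4, R10, V1} → V_1 = 5.305+0.5333j
Node n2: branches {R1, R3, C1, I2, R4, R5, I3, R8, R9, V1} → V_2 = -0.1854+0.5333j
Source currents: i(V1)=0.1012-0.2009j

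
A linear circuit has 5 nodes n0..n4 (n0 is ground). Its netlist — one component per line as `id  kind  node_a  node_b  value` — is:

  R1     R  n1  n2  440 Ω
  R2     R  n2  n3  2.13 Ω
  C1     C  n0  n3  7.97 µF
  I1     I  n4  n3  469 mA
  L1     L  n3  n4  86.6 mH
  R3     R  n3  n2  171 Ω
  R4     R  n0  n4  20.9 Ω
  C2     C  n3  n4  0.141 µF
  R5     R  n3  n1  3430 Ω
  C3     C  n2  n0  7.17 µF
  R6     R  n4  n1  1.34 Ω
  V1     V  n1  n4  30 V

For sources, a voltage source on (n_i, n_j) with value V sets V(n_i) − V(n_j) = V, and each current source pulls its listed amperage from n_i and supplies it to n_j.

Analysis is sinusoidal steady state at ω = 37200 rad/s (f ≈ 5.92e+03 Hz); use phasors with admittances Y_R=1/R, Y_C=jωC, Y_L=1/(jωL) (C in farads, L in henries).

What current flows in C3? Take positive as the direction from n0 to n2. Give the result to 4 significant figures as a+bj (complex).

-0.2181+0.07410j A

Apply KCL at each of the 4 non-ground nodes and solve the resulting linear system.
Node n1: branches {R1, R5, R6, V1} → V_1 = 19.35+1.008j
Node n2: branches {R1, R2, R3, C3} → V_2 = -0.2778-0.8178j
Node n3: branches {R2, C1, I1, L1, R3, C2, R5} → V_3 = 0.08723-0.9824j
Node n4: branches {I1, L1, R4, C2, R6, V1} → V_4 = -10.65+1.008j
Source currents: i(V1)=-22.44-0.004730j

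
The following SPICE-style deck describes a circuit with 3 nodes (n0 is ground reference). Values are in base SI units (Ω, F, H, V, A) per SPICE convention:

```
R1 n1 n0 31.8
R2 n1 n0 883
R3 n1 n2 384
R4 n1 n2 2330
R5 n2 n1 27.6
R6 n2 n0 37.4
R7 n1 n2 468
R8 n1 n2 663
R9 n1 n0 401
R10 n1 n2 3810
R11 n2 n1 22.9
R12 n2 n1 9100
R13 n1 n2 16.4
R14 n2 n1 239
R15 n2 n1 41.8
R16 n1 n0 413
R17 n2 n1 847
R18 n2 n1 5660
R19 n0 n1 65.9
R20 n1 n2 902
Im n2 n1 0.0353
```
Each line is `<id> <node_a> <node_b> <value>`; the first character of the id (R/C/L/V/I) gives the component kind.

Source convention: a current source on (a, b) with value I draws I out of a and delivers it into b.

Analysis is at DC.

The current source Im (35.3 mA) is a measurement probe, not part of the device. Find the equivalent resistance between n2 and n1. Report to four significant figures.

R_eq = 5.096 Ω

Element admittances at DC:
  Y(R1) = 0.03145 S between n1,n0
  Y(R2) = 0.001133 S between n1,n0
  Y(R3) = 0.002604 S between n1,n2
  Y(R4) = 0.0004292 S between n1,n2
  Y(R5) = 0.03623 S between n2,n1
  Y(R6) = 0.02674 S between n2,n0
  Y(R7) = 0.002137 S between n1,n2
  Y(R8) = 0.001508 S between n1,n2
  Y(R9) = 0.002494 S between n1,n0
  Y(R10) = 0.0002625 S between n1,n2
  Y(R11) = 0.04367 S between n2,n1
  Y(R12) = 0.0001099 S between n2,n1
  Y(R13) = 0.06098 S between n1,n2
  Y(R14) = 0.004184 S between n2,n1
  Y(R15) = 0.02392 S between n2,n1
  Y(R16) = 0.002421 S between n1,n0
  Y(R17) = 0.001181 S between n2,n1
  Y(R18) = 0.0001767 S between n2,n1
  Y(R19) = 0.01517 S between n0,n1
  Y(R20) = 0.001109 S between n1,n2
  Im: injects 0.0353 A into n1 (from n2)
Assemble and solve the 2×2 MNA system:
  V(n1)=0.06057  V(n2)=-0.1193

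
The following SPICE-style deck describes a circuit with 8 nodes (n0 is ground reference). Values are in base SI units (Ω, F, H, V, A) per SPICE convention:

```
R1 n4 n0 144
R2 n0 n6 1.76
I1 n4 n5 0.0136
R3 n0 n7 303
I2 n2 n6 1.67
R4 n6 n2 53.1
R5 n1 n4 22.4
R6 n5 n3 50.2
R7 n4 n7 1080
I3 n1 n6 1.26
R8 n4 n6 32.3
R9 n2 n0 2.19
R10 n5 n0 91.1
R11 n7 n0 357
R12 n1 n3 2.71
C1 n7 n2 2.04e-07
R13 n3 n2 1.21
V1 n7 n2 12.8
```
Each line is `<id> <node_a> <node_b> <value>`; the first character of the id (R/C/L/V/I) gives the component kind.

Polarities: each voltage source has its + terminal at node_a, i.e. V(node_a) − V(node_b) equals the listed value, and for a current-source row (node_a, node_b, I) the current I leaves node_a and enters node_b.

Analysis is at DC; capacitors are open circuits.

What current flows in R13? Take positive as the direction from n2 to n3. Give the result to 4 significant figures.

MNA unknowns: 7 node voltages V₁..V_7 plus 1 source current (V1)
R1: Y=0.006944 on G[4,0]
R2: Y=0.5682 on G[0,6]
I1: z[4]−=0.0136, z[5]+=0.0136
R3: Y=0.003300 on G[0,7]
I2: z[2]−=1.67, z[6]+=1.67
R4: Y=0.01883 on G[6,2]
R5: Y=0.04464 on G[1,4]
R6: Y=0.01992 on G[5,3]
R7: Y=0.0009259 on G[4,7]
I3: z[1]−=1.26, z[6]+=1.26
R8: Y=0.03096 on G[4,6]
R9: Y=0.4566 on G[2,0]
R10: Y=0.01098 on G[5,0]
R11: Y=0.002801 on G[7,0]
R12: Y=0.3690 on G[1,3]
C1: Y=0.000 on G[7,2]
R13: Y=0.8264 on G[3,2]
V1: row V7−V2=12.8, i_V1 at 7,2
solve → V1=-9.281, V2=-5.436, V3=-6.577, V4=-3.411, V5=-3.800, V6=4.405, V7=7.364
aux → i_V1=-0.05491

0.9426 A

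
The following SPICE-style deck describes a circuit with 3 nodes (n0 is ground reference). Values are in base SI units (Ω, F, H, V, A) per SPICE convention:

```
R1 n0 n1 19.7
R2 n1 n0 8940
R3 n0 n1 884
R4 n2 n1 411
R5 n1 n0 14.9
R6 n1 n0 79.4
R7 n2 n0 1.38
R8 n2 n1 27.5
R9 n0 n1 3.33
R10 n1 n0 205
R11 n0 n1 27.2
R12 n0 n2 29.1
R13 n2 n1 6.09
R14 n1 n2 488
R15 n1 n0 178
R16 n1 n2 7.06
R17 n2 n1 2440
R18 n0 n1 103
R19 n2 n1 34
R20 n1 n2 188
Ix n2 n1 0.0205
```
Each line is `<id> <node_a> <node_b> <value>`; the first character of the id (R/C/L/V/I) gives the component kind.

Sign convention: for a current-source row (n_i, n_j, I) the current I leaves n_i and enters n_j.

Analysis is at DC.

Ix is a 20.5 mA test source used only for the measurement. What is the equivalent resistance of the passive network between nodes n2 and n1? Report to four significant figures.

Apply KCL at each of the 2 non-ground nodes and solve the resulting linear system.
Node n1: branches {R1, R2, R3, R4, R5, R6, R8, R9, R10, R11, R13, R14, R15, R16, R17, R18, R19, R20, Ix} → V_1 = 0.01836
Node n2: branches {R4, R7, R8, R12, R13, R14, R16, R17, R19, R20, Ix} → V_2 = -0.01183

R_eq = 1.472 Ω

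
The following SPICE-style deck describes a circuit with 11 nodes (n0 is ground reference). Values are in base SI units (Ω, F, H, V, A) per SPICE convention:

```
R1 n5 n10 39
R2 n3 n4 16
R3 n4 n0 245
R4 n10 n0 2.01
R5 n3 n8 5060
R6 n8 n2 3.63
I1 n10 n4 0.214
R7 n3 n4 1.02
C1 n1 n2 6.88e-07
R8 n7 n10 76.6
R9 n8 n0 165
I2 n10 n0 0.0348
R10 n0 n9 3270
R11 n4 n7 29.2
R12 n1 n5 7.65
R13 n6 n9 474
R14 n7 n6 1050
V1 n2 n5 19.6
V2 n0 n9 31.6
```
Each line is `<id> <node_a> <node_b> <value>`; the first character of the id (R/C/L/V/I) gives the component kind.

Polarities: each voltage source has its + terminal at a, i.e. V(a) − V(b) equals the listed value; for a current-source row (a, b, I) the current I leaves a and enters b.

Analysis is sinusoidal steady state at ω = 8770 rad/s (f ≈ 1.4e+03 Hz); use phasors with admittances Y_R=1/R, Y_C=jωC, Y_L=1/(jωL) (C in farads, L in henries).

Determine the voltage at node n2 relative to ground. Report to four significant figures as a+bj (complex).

MNA unknowns: 10 node voltages V₁..V_10 plus 2 source currents (V1, V2)
R1: Y=0.02564+0.000j on G[5,10]
R2: Y=0.06250+0.000j on G[3,4]
R3: Y=0.004082+0.000j on G[4,0]
R4: Y=0.4975+0.000j on G[10,0]
R5: Y=0.0001976+0.000j on G[3,8]
R6: Y=0.2755+0.000j on G[8,2]
I1: z[10]−=0.214, z[4]+=0.214
R7: Y=0.9804+0.000j on G[3,4]
C1: Y=0.000+0.006034j on G[1,2]
R8: Y=0.01305+0.000j on G[7,10]
R9: Y=0.006061+0.000j on G[8,0]
I2: z[10]−=0.0348, z[0]+=0.0348
R10: Y=0.0003058+0.000j on G[0,9]
R11: Y=0.03425+0.000j on G[4,7]
R12: Y=0.1307+0.000j on G[1,5]
R13: Y=0.002110+0.000j on G[6,9]
R14: Y=0.0009524+0.000j on G[7,6]
V1: row V2−V5=19.6, i_V1 at 2,5
V2: row V0−V9=31.6, i_V2 at 0,9
solve → V1=-3.992+0.9028j, V2=15.57+0.000j, V3=14.09+0.000j, V4=14.09+0.000j, V5=-4.034+0.000j, V6=-18.81+0.000j, V7=9.513+0.000j, V8=15.23+0.000j, V9=-31.60+0.000j, V10=-0.4253+0.000j
aux → i_V1=-0.09798-0.1180j, i_V2=-0.03664+0.000j

15.57+0.000j V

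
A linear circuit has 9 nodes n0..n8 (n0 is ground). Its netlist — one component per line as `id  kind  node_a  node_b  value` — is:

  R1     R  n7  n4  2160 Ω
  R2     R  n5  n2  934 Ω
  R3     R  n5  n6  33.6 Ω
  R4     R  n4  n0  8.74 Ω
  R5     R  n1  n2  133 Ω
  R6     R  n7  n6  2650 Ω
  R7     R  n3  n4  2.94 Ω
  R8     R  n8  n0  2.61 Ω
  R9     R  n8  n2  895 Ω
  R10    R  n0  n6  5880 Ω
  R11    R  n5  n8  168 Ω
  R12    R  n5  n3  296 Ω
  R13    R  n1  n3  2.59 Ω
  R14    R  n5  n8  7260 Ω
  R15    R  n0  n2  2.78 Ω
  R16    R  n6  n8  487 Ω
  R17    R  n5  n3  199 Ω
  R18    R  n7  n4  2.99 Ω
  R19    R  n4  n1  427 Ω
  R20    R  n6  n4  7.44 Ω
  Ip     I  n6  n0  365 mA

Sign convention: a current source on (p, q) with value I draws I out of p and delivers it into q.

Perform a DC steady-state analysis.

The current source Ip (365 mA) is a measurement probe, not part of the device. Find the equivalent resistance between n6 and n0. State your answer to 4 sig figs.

MNA unknowns: 8 node voltages V₁..V_8
R1: Y=0.0004630 on G[7,4]
R2: Y=0.001071 on G[5,2]
R3: Y=0.02976 on G[5,6]
R4: Y=0.1144 on G[4,0]
R5: Y=0.007519 on G[1,2]
R6: Y=0.0003774 on G[7,6]
R7: Y=0.3401 on G[3,4]
R8: Y=0.3831 on G[8,0]
R9: Y=0.001117 on G[8,2]
R10: Y=0.0001701 on G[0,6]
R11: Y=0.005952 on G[5,8]
R12: Y=0.003378 on G[5,3]
R13: Y=0.3861 on G[1,3]
R14: Y=0.0001377 on G[5,8]
R15: Y=0.3597 on G[0,2]
R16: Y=0.002053 on G[6,8]
R17: Y=0.005025 on G[5,3]
R18: Y=0.3344 on G[7,4]
R19: Y=0.002342 on G[4,1]
R20: Y=0.1344 on G[6,4]
Ip: z[6]−=0.365, z[0]+=0.365
solve → V1=-2.615, V2=-0.06457, V3=-2.665, V4=-2.692, V5=-3.821, V6=-5.047, V7=-2.695, V8=-0.08590

R_eq = 13.83 Ω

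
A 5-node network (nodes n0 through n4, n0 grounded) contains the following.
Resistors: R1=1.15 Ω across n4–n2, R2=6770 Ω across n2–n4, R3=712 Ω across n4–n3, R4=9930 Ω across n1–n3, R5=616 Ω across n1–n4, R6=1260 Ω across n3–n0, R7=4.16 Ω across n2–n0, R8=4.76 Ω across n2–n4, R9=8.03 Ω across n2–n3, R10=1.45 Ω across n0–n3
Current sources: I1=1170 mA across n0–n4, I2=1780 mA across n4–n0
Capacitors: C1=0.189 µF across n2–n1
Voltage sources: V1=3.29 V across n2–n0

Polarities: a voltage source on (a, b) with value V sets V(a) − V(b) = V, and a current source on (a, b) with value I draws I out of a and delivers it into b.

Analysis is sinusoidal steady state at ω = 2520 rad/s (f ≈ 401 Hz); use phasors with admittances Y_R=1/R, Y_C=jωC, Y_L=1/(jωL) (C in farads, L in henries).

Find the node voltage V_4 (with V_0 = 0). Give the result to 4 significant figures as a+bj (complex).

Apply KCL at each of the 4 non-ground nodes and solve the resulting linear system.
Node n1: branches {R4, R5, C1} → V_1 = 2.642+0.1792j
Node n2: branches {R1, R2, C1, R7, R8, R9, V1} → V_2 = 3.290+0.000j
Node n3: branches {R3, R4, R6, R9, R10} → V_3 = 0.5068+2.257e-05j
Node n4: branches {R1, I1, R2, R3, I2, R5, R8} → V_4 = 2.722+0.0002687j
Source currents: i(V1)=-1.751-1.558e-05j

2.722+0.0002687j V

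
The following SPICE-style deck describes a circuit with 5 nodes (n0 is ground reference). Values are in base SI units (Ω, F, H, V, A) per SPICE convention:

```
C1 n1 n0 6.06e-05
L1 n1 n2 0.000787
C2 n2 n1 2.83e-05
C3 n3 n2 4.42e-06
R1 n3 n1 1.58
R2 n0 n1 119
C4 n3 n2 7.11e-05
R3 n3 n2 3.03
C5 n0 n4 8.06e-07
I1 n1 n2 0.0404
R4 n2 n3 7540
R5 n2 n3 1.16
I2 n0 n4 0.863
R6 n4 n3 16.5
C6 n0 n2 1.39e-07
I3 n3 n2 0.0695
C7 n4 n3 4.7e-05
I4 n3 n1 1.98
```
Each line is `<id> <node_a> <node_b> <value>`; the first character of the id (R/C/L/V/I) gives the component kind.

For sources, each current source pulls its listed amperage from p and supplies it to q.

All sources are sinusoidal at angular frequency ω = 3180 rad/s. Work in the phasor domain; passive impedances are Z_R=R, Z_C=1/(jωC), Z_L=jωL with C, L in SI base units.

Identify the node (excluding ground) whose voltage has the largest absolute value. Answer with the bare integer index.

4

Element admittances at ω=3180 rad/s:
  Y(C1) = 0.000+0.1927j S between n1,n0
  Y(L1) = 0.000-0.3996j S between n1,n2
  Y(C2) = 0.000+0.08999j S between n2,n1
  Y(C3) = 0.000+0.01406j S between n3,n2
  Y(R1) = 0.6329+0.000j S between n3,n1
  Y(R2) = 0.008403+0.000j S between n0,n1
  Y(C4) = 0.000+0.2261j S between n3,n2
  Y(R3) = 0.3300+0.000j S between n3,n2
  Y(C5) = 0.000+0.002563j S between n0,n4
  I1: injects 0.0404 A into n2 (from n1)
  Y(R4) = 0.0001326+0.000j S between n2,n3
  Y(R5) = 0.8621+0.000j S between n2,n3
  I2: injects 0.863 A into n4 (from n0)
  Y(R6) = 0.06061+0.000j S between n4,n3
  Y(C6) = 0.000+0.0004420j S between n0,n2
  I3: injects 0.0695 A into n2 (from n3)
  Y(C7) = 0.000+0.1495j S between n4,n3
  I4: injects 1.98 A into n1 (from n3)
Assemble and solve the 4×4 MNA system:
  V(n1)=0.1803-4.330j  V(n2)=-0.8968-5.188j  V(n3)=-1.144-4.859j  V(n4)=0.7975-9.680j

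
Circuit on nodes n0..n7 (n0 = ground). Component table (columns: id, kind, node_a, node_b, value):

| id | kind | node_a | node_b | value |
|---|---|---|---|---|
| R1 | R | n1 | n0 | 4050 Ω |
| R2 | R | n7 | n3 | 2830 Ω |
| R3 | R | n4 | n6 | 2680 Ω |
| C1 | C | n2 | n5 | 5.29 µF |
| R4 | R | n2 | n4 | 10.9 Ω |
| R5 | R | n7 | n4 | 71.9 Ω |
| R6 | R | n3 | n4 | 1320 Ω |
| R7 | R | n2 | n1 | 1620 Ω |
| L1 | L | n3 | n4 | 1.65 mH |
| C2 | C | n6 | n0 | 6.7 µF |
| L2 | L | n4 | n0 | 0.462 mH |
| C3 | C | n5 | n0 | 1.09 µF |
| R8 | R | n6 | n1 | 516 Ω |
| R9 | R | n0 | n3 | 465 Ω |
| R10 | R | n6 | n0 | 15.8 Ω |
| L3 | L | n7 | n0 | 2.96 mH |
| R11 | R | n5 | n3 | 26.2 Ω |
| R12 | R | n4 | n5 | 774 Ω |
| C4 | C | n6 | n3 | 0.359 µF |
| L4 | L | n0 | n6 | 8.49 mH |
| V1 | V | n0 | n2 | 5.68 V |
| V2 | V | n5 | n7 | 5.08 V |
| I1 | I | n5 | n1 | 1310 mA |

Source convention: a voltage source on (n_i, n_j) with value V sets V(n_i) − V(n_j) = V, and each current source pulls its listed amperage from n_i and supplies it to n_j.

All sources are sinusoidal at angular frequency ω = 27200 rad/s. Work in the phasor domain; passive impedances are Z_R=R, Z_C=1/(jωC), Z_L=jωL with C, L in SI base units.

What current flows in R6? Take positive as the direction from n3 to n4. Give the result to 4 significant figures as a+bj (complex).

-0.002929+0.006243j A

Apply KCL at each of the 7 non-ground nodes and solve the resulting linear system.
Node n1: branches {R1, R7, R8, I1} → V_1 = 466.9-2.830j
Node n2: branches {C1, R4, R7, V1} → V_2 = -5.680+0.000j
Node n3: branches {R2, R6, L1, R9, R11, C4} → V_3 = -7.857+7.233j
Node n4: branches {R3, R4, R5, R6, L1, L2, R12} → V_4 = -3.990-1.008j
Node n5: branches {C1, C3, R11, R12, V2, I1} → V_5 = -6.428+7.793j
Node n6: branches {R3, C2, R8, R10, C4, L4} → V_6 = 0.9901-4.091j
Node n7: branches {R2, R5, L3, V2} → V_7 = -11.51+7.793j
Source currents: i(V1)=0.6745+0.2019j, i(V2)=-0.009072+0.2655j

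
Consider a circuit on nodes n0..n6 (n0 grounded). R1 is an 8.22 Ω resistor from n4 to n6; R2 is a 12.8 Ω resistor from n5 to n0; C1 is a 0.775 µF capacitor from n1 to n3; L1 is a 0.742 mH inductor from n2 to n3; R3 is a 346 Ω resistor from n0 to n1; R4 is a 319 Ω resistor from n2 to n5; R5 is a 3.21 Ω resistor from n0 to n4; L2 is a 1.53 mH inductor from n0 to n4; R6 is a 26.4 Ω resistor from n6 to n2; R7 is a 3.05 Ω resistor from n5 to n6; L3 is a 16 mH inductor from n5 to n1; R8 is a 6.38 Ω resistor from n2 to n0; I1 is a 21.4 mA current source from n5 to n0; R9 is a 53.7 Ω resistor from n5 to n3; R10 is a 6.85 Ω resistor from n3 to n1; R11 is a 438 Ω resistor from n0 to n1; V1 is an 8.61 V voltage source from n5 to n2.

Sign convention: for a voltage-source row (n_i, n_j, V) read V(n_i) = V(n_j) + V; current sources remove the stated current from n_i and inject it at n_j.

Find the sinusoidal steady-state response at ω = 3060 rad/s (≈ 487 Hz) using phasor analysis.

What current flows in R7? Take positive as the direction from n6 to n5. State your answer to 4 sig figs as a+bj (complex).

MNA unknowns: 6 node voltages V₁..V_6 plus 1 source current (V1)
R1: Y=0.1217+0.000j on G[4,6]
R2: Y=0.07812+0.000j on G[5,0]
C1: Y=0.000+0.002371j on G[1,3]
L1: Y=0.000-0.4404j on G[2,3]
R3: Y=0.002890+0.000j on G[0,1]
R4: Y=0.003135+0.000j on G[2,5]
R5: Y=0.3115+0.000j on G[0,4]
L2: Y=0.000-0.2136j on G[0,4]
R6: Y=0.03788+0.000j on G[6,2]
R7: Y=0.3279+0.000j on G[5,6]
L3: Y=0.000-0.02042j on G[5,1]
R8: Y=0.1567+0.000j on G[2,0]
I1: z[5]−=0.0214, z[0]+=0.0214
R9: Y=0.01862+0.000j on G[5,3]
R10: Y=0.1460+0.000j on G[3,1]
R11: Y=0.002283+0.000j on G[0,1]
V1: row V5−V2=8.61, i_V1 at 5,2
solve → V1=-3.471-0.5746j, V2=-4.055+0.1108j, V3=-3.672+0.5312j, V4=0.6377+0.3632j, V5=4.555+0.1108j, V6=2.908+0.1738j
aux → i_V1=-1.111+0.1838j

-0.5400+0.02066j A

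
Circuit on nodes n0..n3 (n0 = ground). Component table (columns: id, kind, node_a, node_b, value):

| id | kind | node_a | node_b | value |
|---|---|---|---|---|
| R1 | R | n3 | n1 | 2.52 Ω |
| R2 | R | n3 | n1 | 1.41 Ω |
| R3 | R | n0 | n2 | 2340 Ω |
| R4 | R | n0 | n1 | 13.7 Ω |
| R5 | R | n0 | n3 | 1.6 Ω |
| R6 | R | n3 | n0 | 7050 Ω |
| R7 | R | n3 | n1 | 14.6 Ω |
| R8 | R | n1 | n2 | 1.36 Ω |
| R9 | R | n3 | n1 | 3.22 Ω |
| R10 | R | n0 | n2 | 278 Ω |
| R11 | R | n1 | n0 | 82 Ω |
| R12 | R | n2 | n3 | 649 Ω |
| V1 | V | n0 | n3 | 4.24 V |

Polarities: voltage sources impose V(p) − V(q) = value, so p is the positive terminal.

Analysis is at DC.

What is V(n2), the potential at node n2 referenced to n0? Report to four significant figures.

-3.979 V

Apply KCL at each of the 3 non-ground nodes and solve the resulting linear system.
Node n1: branches {R1, R2, R4, R7, R8, R9, R11} → V_1 = -4.000
Node n2: branches {R3, R8, R10, R12} → V_2 = -3.979
Node n3: branches {R1, R2, R5, R6, R7, R9, R12, V1} → V_3 = -4.240
Source currents: i(V1)=-3.007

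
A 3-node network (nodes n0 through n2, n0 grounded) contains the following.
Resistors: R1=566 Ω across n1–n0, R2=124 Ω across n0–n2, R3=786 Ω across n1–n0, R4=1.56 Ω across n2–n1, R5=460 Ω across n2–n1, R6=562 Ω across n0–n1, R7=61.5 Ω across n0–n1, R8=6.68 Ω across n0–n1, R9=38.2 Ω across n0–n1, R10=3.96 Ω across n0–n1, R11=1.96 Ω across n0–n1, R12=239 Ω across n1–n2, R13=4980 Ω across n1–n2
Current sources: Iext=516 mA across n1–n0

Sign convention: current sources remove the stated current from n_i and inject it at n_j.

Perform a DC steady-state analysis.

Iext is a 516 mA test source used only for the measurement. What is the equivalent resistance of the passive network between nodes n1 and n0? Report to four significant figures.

Element admittances at DC:
  Y(R1) = 0.001767 S between n1,n0
  Y(R2) = 0.008065 S between n0,n2
  Y(R3) = 0.001272 S between n1,n0
  Y(R4) = 0.6410 S between n2,n1
  Y(R5) = 0.002174 S between n2,n1
  Y(R6) = 0.001779 S between n0,n1
  Y(R7) = 0.01626 S between n0,n1
  Y(R8) = 0.1497 S between n0,n1
  Y(R9) = 0.02618 S between n0,n1
  Y(R10) = 0.2525 S between n0,n1
  Y(R11) = 0.5102 S between n0,n1
  Y(R12) = 0.004184 S between n1,n2
  Y(R13) = 0.0002008 S between n1,n2
  Iext: injects 0.516 A into n0 (from n1)
Assemble and solve the 2×2 MNA system:
  V(n1)=-0.5332  V(n2)=-0.5267

R_eq = 1.033 Ω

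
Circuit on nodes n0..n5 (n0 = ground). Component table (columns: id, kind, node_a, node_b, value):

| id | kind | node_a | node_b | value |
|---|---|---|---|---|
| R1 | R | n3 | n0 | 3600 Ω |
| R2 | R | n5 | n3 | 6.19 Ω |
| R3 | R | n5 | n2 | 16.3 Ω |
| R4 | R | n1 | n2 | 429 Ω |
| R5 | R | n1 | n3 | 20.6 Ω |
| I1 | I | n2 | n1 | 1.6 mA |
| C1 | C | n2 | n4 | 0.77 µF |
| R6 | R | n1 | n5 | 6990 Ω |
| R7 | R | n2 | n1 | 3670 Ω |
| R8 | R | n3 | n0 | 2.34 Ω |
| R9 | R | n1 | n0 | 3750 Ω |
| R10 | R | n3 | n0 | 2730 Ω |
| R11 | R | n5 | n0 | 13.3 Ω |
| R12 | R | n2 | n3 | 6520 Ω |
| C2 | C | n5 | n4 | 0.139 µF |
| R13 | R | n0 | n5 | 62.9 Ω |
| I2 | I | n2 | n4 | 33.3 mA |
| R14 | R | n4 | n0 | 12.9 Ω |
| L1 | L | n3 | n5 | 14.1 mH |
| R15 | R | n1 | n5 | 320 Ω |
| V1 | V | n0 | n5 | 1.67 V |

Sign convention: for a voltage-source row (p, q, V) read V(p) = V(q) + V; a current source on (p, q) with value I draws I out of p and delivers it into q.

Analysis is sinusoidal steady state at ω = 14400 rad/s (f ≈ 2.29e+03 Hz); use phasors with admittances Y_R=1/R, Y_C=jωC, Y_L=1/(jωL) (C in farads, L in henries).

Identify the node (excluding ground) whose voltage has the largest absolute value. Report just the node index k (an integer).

MNA unknowns: 5 node voltages V₁..V_5 plus 1 source current (V1)
R1: Y=0.0002778+0.000j on G[3,0]
R2: Y=0.1616+0.000j on G[5,3]
R3: Y=0.06135+0.000j on G[5,2]
R4: Y=0.002331+0.000j on G[1,2]
R5: Y=0.04854+0.000j on G[1,3]
I1: z[2]−=0.0016, z[1]+=0.0016
C1: Y=0.000+0.01109j on G[2,4]
R6: Y=0.0001431+0.000j on G[1,5]
R7: Y=0.0002725+0.000j on G[2,1]
R8: Y=0.4274+0.000j on G[3,0]
R9: Y=0.0002667+0.000j on G[1,0]
R10: Y=0.0003663+0.000j on G[3,0]
R11: Y=0.07519+0.000j on G[5,0]
R12: Y=0.0001534+0.000j on G[2,3]
C2: Y=0.000+0.002002j on G[5,4]
R13: Y=0.01590+0.000j on G[0,5]
I2: z[2]−=0.0333, z[4]+=0.0333
R14: Y=0.07752+0.000j on G[4,0]
L1: Y=0.000-0.004925j on G[3,5]
R15: Y=0.003125+0.000j on G[1,5]
V1: row V0−V5=1.67, i_V1 at 0,5
solve → V1=-0.5823+0.02963j, V2=-2.031+0.4055j, V3=-0.4676+0.01163j, V4=0.3065-0.3853j, V5=-1.670+0.000j
aux → i_V1=-0.3286-0.02488j

2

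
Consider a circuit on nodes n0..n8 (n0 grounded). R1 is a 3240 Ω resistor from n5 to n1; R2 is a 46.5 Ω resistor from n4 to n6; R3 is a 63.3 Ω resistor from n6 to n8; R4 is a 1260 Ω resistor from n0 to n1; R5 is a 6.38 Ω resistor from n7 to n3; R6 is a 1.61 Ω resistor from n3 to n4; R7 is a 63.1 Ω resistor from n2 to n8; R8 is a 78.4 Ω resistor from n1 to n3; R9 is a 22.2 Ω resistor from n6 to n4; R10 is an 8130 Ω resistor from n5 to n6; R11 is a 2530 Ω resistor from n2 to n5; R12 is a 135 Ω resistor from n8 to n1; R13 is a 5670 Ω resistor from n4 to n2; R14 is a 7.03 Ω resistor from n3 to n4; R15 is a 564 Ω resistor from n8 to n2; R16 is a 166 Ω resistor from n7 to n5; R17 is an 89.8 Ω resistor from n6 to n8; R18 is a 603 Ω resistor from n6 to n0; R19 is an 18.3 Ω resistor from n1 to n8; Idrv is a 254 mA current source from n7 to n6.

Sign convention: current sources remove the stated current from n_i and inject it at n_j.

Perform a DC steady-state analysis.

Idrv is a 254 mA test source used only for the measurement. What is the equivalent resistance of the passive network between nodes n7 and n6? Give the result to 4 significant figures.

R_eq = 20.68 Ω

Apply KCL at each of the 8 non-ground nodes and solve the resulting linear system.
Node n1: branches {R1, R4, R8, R12, R19} → V_1 = -1.029
Node n2: branches {R7, R11, R13, R15} → V_2 = -0.6908
Node n3: branches {R5, R6, R8, R14} → V_3 = -3.158
Node n4: branches {R2, R6, R9, R13, R14} → V_4 = -2.865
Node n5: branches {R1, R10, R11, R16} → V_5 = -4.263
Node n6: branches {R2, R3, R9, R10, R17, R18, Idrv} → V_6 = 0.4927
Node n7: branches {R5, R16, Idrv} → V_7 = -4.760
Node n8: branches {R3, R7, R12, R15, R17, R19} → V_8 = -0.5889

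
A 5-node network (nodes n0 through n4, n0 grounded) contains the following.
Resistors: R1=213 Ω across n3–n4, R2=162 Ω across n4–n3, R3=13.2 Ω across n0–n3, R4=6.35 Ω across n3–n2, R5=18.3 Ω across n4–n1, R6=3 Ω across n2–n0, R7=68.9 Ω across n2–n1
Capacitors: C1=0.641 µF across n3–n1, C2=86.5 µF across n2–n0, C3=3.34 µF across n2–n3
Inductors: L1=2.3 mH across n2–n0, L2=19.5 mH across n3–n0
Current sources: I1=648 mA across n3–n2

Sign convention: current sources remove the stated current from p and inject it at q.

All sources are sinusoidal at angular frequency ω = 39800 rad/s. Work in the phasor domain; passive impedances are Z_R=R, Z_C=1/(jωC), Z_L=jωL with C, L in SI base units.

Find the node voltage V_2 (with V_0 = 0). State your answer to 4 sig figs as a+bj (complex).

MNA unknowns: 4 node voltages V₁..V_4
R1: Y=0.004695+0.000j on G[3,4]
C1: Y=0.000+0.02551j on G[3,1]
L1: Y=0.000-0.01092j on G[2,0]
L2: Y=0.000-0.001288j on G[3,0]
R2: Y=0.006173+0.000j on G[4,3]
R3: Y=0.07576+0.000j on G[0,3]
R4: Y=0.1575+0.000j on G[3,2]
R5: Y=0.05464+0.000j on G[4,1]
C2: Y=0.000+3.443j on G[2,0]
R6: Y=0.3333+0.000j on G[2,0]
C3: Y=0.000+0.1329j on G[2,3]
R7: Y=0.01451+0.000j on G[2,1]
I1: z[3]−=0.648, z[2]+=0.648
solve → V1=-1.815+0.1520j, V2=-0.02040-0.04652j, V3=-2.036+1.094j, V4=-1.851+0.3083j

-0.02040-0.04652j V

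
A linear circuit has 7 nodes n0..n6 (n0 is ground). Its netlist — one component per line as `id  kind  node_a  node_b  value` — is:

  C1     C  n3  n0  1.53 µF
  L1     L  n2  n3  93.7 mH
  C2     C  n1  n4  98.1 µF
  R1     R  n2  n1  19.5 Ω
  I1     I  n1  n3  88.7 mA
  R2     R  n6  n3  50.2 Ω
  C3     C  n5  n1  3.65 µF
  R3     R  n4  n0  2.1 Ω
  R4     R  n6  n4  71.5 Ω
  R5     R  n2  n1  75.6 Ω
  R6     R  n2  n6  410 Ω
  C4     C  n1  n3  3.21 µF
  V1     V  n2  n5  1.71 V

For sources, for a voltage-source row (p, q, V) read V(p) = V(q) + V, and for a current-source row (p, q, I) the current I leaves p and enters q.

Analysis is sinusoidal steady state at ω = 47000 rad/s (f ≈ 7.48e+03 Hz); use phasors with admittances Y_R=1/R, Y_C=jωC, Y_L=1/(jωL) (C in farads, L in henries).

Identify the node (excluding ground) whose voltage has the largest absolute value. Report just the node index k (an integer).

2

Element admittances at ω=47000 rad/s:
  Y(C1) = 0.000+0.07191j S between n3,n0
  Y(L1) = 0.000-0.0002271j S between n2,n3
  Y(C2) = 0.000+4.611j S between n1,n4
  Y(R1) = 0.05128+0.000j S between n2,n1
  I1: injects 0.0887 A into n3 (from n1)
  Y(R2) = 0.01992+0.000j S between n6,n3
  Y(C3) = 0.000+0.1716j S between n5,n1
  Y(R3) = 0.4762+0.000j S between n4,n0
  Y(R4) = 0.01399+0.000j S between n6,n4
  Y(R5) = 0.01323+0.000j S between n2,n1
  Y(R6) = 0.002439+0.000j S between n2,n6
  Y(C4) = 0.000+0.1509j S between n1,n3
  V1: constraint V(n2)−V(n5) = 1.71
Assemble and solve the 7×7 MNA system:
  V(n1)=-0.05948+0.009917j  V(n2)=1.424+0.5885j  V(n3)=-0.02195-0.3998j  V(n4)=-0.06037+0.003315j  V(n5)=-0.2860+0.5885j  V(n6)=0.06029-0.1784j
  i(V1)=-0.09925-0.03886j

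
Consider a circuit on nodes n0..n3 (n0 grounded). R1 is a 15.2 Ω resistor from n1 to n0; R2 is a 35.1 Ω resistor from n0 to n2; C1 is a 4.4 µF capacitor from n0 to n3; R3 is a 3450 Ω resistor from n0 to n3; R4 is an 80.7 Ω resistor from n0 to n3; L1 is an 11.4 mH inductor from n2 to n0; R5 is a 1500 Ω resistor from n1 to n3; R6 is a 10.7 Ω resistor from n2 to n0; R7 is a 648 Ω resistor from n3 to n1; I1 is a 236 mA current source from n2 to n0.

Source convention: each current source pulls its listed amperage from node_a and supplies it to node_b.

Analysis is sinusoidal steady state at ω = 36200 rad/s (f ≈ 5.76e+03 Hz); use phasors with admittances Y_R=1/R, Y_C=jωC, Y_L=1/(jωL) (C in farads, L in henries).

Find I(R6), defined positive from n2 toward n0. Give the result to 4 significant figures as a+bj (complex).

Apply KCL at each of the 3 non-ground nodes and solve the resulting linear system.
Node n1: branches {R1, R5, R7} → V_1 = 0.000+0.000j
Node n2: branches {R2, L1, R6, I1} → V_2 = -1.934-0.03844j
Node n3: branches {C1, R3, R4, R5, R7} → V_3 = 0.000+0.000j

-0.1808-0.003592j A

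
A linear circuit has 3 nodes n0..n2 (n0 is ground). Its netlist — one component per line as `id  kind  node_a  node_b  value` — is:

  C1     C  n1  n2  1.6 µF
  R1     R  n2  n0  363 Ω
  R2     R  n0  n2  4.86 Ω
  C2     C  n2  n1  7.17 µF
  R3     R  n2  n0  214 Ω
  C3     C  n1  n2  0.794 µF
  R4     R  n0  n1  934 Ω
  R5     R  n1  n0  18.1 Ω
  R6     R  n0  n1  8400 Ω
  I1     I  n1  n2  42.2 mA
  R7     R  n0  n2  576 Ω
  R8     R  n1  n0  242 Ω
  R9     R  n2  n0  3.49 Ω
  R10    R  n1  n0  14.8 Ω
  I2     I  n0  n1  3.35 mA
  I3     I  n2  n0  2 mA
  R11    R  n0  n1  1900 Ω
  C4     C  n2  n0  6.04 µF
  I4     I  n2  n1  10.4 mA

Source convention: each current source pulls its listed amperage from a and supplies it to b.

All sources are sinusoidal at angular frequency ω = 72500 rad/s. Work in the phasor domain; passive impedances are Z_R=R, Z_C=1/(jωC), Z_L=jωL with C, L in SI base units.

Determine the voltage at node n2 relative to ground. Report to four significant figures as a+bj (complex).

-0.001515-0.007039j V

MNA unknowns: 2 node voltages V₁..V_2
C1: Y=0.000+0.1160j on G[1,2]
R1: Y=0.002755+0.000j on G[2,0]
R2: Y=0.2058+0.000j on G[0,2]
C2: Y=0.000+0.5198j on G[2,1]
R3: Y=0.004673+0.000j on G[2,0]
C3: Y=0.000+0.05757j on G[1,2]
R4: Y=0.001071+0.000j on G[0,1]
R5: Y=0.05525+0.000j on G[1,0]
R6: Y=0.0001190+0.000j on G[0,1]
I1: z[1]−=0.0422, z[2]+=0.0422
R7: Y=0.001736+0.000j on G[0,2]
R8: Y=0.004132+0.000j on G[1,0]
R9: Y=0.2865+0.000j on G[2,0]
R10: Y=0.06757+0.000j on G[1,0]
I2: z[0]−=0.00335, z[1]+=0.00335
I3: z[2]−=0.002, z[0]+=0.002
R11: Y=0.0005263+0.000j on G[0,1]
C4: Y=0.000+0.4379j on G[2,0]
I4: z[2]−=0.0104, z[1]+=0.0104
solve → V1=-0.007562+0.03259j, V2=-0.001515-0.007039j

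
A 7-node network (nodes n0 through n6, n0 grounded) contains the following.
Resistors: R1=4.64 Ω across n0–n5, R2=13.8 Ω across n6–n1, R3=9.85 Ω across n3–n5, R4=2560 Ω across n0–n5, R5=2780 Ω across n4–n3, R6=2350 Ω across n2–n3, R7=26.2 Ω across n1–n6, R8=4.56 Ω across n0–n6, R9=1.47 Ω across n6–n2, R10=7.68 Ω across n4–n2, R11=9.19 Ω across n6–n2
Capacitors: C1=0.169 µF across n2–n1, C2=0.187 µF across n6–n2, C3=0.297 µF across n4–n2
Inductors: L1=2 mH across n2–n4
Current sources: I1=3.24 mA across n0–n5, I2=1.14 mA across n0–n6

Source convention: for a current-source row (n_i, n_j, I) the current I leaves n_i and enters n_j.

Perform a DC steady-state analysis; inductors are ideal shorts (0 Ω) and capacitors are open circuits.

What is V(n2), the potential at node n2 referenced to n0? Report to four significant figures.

0.005243 V

Apply KCL at each of the 6 non-ground nodes and solve the resulting linear system.
Node n1: branches {R2, C1, R7} → V_1 = 0.005233
Node n2: branches {C1, C2, R6, C3, L1, R9, R10, R11} → V_2 = 0.005243
Node n3: branches {R3, R5, R6} → V_3 = 0.01490
Node n4: branches {R5, C3, L1, R10} → V_4 = 0.005243
Node n5: branches {R1, R3, R4, I1} → V_5 = 0.01497
Node n6: branches {R2, C2, R7, R8, R9, R11, I2} → V_6 = 0.005233
Source currents: i(L1)=-3.473e-06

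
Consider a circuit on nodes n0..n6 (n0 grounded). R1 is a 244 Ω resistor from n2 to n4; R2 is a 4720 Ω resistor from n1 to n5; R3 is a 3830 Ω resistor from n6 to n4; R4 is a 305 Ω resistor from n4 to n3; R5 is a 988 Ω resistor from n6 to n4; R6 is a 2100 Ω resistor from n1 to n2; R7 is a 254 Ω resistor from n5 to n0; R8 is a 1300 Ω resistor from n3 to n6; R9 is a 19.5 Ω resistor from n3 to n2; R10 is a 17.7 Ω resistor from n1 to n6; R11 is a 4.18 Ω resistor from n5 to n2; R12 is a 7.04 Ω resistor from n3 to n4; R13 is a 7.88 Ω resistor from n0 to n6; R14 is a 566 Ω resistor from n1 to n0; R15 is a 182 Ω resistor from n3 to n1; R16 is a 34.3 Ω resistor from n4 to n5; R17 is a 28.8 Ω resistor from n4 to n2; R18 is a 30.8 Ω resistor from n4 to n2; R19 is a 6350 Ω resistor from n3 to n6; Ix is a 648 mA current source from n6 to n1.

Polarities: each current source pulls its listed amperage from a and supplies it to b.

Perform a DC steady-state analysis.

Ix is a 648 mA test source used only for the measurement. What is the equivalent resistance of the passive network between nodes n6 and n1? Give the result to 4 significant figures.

R_eq = 16.34 Ω

Element admittances at DC:
  Y(R1) = 0.004098 S between n2,n4
  Y(R2) = 0.0002119 S between n1,n5
  Y(R3) = 0.0002611 S between n6,n4
  Y(R4) = 0.003279 S between n4,n3
  Y(R5) = 0.001012 S between n6,n4
  Y(R6) = 0.0004762 S between n1,n2
  Y(R7) = 0.003937 S between n5,n0
  Y(R8) = 0.0007692 S between n3,n6
  Y(R9) = 0.05128 S between n3,n2
  Y(R10) = 0.05650 S between n1,n6
  Y(R11) = 0.2392 S between n5,n2
  Y(R12) = 0.1420 S between n3,n4
  Y(R13) = 0.1269 S between n0,n6
  Y(R14) = 0.001767 S between n1,n0
  Y(R15) = 0.005495 S between n3,n1
  Y(R16) = 0.02915 S between n4,n5
  Y(R17) = 0.03472 S between n4,n2
  Y(R18) = 0.03247 S between n4,n2
  Y(R19) = 0.0001575 S between n3,n6
  Ix: injects 0.648 A into n1 (from n6)
Assemble and solve the 6×6 MNA system:
  V(n1)=10.29  V(n2)=5.043  V(n3)=5.203  V(n4)=5.102  V(n5)=4.980  V(n6)=-0.2978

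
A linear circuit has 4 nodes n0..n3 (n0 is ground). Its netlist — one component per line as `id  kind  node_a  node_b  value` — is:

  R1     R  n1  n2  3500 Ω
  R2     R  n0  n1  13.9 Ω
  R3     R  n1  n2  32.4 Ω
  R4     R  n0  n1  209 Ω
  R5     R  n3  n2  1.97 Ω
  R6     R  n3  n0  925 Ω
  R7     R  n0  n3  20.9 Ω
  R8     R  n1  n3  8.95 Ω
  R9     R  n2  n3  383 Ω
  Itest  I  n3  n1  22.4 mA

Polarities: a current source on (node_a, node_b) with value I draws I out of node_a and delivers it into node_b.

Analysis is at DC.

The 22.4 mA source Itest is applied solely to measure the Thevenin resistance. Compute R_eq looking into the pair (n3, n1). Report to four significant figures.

R_eq = 5.849 Ω

MNA unknowns: 3 node voltages V₁..V_3
R1: Y=0.0002857 on G[1,2]
R2: Y=0.07194 on G[0,1]
R3: Y=0.03086 on G[1,2]
R4: Y=0.004785 on G[0,1]
R5: Y=0.5076 on G[3,2]
R6: Y=0.001081 on G[3,0]
R7: Y=0.04785 on G[0,3]
R8: Y=0.1117 on G[1,3]
R9: Y=0.002611 on G[2,3]
Itest: z[3]−=0.0224, z[1]+=0.0224
solve → V1=0.05102, V2=-0.07246, V3=-0.08000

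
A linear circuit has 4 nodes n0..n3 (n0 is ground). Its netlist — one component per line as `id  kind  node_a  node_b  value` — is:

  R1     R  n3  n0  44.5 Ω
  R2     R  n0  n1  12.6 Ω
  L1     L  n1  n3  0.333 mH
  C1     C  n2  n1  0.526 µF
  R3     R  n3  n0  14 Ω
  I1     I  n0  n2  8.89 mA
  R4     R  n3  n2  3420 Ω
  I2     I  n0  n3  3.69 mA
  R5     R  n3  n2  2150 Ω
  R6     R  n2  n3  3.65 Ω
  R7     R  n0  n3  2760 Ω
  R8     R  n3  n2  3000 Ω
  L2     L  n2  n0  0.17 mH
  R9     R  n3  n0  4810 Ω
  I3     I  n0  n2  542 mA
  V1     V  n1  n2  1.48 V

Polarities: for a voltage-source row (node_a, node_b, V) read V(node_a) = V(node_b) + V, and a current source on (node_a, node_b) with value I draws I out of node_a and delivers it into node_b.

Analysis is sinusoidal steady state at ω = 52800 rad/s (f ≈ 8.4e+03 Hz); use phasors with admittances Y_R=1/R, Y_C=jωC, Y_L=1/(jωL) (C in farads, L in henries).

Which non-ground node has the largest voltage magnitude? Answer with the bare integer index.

MNA unknowns: 3 node voltages V₁..V_3 plus 1 source current (V1)
R1: Y=0.02247+0.000j on G[3,0]
R2: Y=0.07937+0.000j on G[0,1]
L1: Y=0.000-0.05688j on G[1,3]
C1: Y=0.000+0.02777j on G[2,1]
R3: Y=0.07143+0.000j on G[3,0]
I1: z[0]−=0.00889, z[2]+=0.00889
R4: Y=0.0002924+0.000j on G[3,2]
I2: z[0]−=0.00369, z[3]+=0.00369
R5: Y=0.0004651+0.000j on G[3,2]
R6: Y=0.2740+0.000j on G[2,3]
R7: Y=0.0003623+0.000j on G[0,3]
R8: Y=0.0003333+0.000j on G[3,2]
L2: Y=0.000-0.1114j on G[2,0]
R9: Y=0.0002079+0.000j on G[3,0]
I3: z[0]−=0.542, z[2]+=0.542
V1: row V1−V2=1.48, i_V1 at 1,2
solve → V1=3.230+1.479j, V2=1.750+1.479j, V3=1.413+0.8211j
aux → i_V1=-0.2937-0.05516j

1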